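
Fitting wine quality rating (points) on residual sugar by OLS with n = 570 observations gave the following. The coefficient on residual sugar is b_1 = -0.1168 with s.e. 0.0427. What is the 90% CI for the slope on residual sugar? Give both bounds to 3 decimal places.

(-0.187, -0.046)

df = n − 2 = 570 − 2 = 568.
t* = t_{0.05, 568} = 1.647541.
Margin = t* × SE = 1.647541 × 0.0427 = 0.07035.
CI: -0.1168 ± 0.07035 → (-0.187, -0.046).
With 90% confidence, each one-unit increase in residual sugar is associated with a change of between -0.187 and -0.046 points in wine quality rating.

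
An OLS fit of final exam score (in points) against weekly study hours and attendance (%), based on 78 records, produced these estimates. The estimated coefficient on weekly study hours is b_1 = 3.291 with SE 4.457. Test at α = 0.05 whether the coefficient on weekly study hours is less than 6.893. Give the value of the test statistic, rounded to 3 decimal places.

t = -0.808

H₀: β₁ = 6.893 vs H₁: β₁ < 6.893.
t = (b_1 − β₁⁰)/SE = (3.291 − 6.893) / 4.457 = -0.808.
df = n − k − 1 = 78 − 2 − 1 = 75.
One-sided p ≈ 0.2108, which is ≥ 0.05, so fail to reject H₀.
The data do not give significant evidence that the true slope on weekly study hours is below 6.893 points per unit, holding the other predictors fixed.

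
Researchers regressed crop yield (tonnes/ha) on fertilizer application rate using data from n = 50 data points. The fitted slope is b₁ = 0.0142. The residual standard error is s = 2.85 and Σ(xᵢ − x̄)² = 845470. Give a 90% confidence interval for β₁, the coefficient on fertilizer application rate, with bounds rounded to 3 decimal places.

(0.009, 0.019)

SE(b₁) = s/√Sₓₓ = 2.85/√845470 = 0.00309953.
df = n − 2 = 48.
t* = t_{0.05, 48} = 1.677224.
Margin = t* × SE = 1.677224 × 0.00309953 = 0.00520.
CI: 0.0142 ± 0.00520 → (0.009, 0.019).
With 90% confidence, each one-unit increase in fertilizer application rate is associated with a change of between 0.009 and 0.019 tonnes/ha in crop yield.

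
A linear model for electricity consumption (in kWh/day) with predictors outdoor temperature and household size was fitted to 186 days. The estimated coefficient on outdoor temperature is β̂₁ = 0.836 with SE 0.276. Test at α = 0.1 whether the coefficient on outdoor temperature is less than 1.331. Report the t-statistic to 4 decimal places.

t = -1.7935

H₀: β₁ = 1.331 vs H₁: β₁ < 1.331.
t = (β̂₁ − β₁⁰)/SE = (0.836 − 1.331) / 0.276 = -1.7935.
df = n − k − 1 = 186 − 2 − 1 = 183.
One-sided p ≈ 0.0373, which is < 0.1, so reject H₀.
There is evidence that the true slope on outdoor temperature is below 1.331 kWh/day per unit, holding the other predictors fixed.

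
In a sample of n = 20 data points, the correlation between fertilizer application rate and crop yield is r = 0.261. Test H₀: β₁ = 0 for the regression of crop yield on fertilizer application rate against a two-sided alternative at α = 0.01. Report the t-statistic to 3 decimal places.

t = 1.147

t = r·√(n − 2)/√(1 − r²) = 0.261·√18/√0.931879 = 1.147.
df = n − 2 = 18.
Two-sided p ≈ 0.2664, which is ≥ 0.01, so fail to reject H₀.
The data do not give significant evidence of a linear association between fertilizer application rate and crop yield.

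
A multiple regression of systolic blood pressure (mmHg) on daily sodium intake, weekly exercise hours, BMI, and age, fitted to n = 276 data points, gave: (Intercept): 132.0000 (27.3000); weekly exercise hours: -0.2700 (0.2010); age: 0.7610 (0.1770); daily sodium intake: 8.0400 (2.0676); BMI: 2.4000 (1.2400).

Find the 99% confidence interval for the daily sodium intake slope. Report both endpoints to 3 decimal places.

Read off: b = 8.0400, SE = 2.0676 for daily sodium intake.
df = n − k − 1 = 276 − 4 − 1 = 271.
t* = t_{0.005, 271} = 2.594092.
Margin = t* × SE = 2.594092 × 2.0676 = 5.36355.
CI: 8.0400 ± 5.36355 → (2.676, 13.404).

(2.676, 13.404)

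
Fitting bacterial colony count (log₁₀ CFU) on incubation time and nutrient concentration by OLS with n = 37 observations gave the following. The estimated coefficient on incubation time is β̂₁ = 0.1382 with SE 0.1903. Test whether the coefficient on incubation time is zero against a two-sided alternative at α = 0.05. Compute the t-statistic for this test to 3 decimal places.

t = 0.726

H₀: β₁ = 0 vs H₁: β₁ ≠ 0.
t = (β̂₁ − β₁⁰)/SE = 0.1382 / 0.1903 = 0.726.
df = n − k − 1 = 37 − 2 − 1 = 34.
Two-sided p ≈ 0.4727, which is ≥ 0.05, so fail to reject H₀.
The data do not give significant evidence of an association between incubation time and bacterial colony count, after adjusting for the other predictors.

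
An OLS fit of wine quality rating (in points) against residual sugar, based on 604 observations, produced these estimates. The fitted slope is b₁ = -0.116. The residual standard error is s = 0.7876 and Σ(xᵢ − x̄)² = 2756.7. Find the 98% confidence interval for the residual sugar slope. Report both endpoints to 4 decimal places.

(-0.1510, -0.0810)

SE(b₁) = s/√Sₓₓ = 0.7876/√2756.7 = 0.0150007.
df = n − 2 = 602.
t* = t_{0.01, 602} = 2.332558.
Margin = t* × SE = 2.332558 × 0.0150007 = 0.034990.
CI: -0.116 ± 0.034990 → (-0.1510, -0.0810).
With 98% confidence, each one-unit increase in residual sugar is associated with a change of between -0.1510 and -0.0810 points in wine quality rating.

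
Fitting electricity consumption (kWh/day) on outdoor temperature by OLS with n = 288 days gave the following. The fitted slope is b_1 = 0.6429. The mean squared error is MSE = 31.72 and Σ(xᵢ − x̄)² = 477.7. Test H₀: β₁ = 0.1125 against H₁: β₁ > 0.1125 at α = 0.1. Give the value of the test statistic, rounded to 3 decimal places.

SE(b_1) = √(MSE/Sₓₓ) = √(31.72/477.7) = 0.257685.
t = (0.6429 − 0.1125) / 0.257685 = 2.058.
df = n − 2 = 286.
One-sided p ≈ 0.0202, which is < 0.1, so reject H₀.
There is evidence that the true slope on outdoor temperature exceeds 0.1125 kWh/day per unit.

t = 2.058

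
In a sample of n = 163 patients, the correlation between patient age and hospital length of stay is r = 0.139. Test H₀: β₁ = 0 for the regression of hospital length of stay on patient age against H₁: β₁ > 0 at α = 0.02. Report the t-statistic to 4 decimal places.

t = 1.7810

t = r·√(n − 2)/√(1 − r²) = 0.139·√161/√0.980679 = 1.7810.
df = n − 2 = 161.
One-sided p ≈ 0.0384, which is ≥ 0.02, so fail to reject H₀.
The data do not give significant evidence of a linear association between patient age and hospital length of stay.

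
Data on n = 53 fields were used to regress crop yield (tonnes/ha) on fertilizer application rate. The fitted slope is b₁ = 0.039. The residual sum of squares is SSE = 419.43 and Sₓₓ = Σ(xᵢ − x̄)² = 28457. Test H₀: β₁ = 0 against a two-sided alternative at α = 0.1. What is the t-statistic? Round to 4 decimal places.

t = 2.2941

MSE = SSE/(n − 2) = 419.43/51 = 8.22412.
SE(b₁) = √(MSE/Sₓₓ) = √(8.22412/28457) = 0.017.
t = 0.039 / 0.017 = 2.2941.
df = n − 2 = 51.
Two-sided p ≈ 0.0259, which is < 0.1, so reject H₀.
There is evidence that fertilizer application rate is associated with crop yield.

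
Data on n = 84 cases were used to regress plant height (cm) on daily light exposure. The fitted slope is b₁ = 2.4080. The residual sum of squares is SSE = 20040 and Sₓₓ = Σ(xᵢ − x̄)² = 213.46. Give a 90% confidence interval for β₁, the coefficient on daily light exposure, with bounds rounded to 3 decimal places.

(0.628, 4.188)

MSE = SSE/(n − 2) = 20040/82 = 244.39.
SE(b₁) = √(MSE/Sₓₓ) = √(244.39/213.46) = 1.07.
df = n − 2 = 82.
t* = t_{0.05, 82} = 1.663649.
Margin = t* × SE = 1.663649 × 1.07 = 1.78010.
CI: 2.4080 ± 1.78010 → (0.628, 4.188).
With 90% confidence, each one-unit increase in daily light exposure is associated with a change of between 0.628 and 4.188 cm in plant height.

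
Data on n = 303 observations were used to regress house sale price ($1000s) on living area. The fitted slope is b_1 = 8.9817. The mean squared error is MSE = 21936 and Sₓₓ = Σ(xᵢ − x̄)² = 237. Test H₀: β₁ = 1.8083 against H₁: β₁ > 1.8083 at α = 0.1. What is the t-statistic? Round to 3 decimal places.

SE(b_1) = √(MSE/Sₓₓ) = √(21936/237) = 9.62065.
t = (8.9817 − 1.8083) / 9.62065 = 0.746.
df = n − 2 = 301.
One-sided p ≈ 0.2282, which is ≥ 0.1, so fail to reject H₀.
The data do not give significant evidence that the true slope on living area exceeds 1.8083 $1000s per unit.

t = 0.746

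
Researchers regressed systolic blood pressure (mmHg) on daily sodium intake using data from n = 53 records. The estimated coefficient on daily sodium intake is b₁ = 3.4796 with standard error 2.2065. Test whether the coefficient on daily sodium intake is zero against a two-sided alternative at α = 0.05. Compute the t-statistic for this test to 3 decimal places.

t = 1.577

H₀: β₁ = 0 vs H₁: β₁ ≠ 0.
t = (b₁ − β₁⁰)/SE = 3.4796 / 2.2065 = 1.577.
df = n − 2 = 53 − 2 = 51.
Two-sided p ≈ 0.1210, which is ≥ 0.05, so fail to reject H₀.
The data do not give significant evidence of an association between daily sodium intake and systolic blood pressure.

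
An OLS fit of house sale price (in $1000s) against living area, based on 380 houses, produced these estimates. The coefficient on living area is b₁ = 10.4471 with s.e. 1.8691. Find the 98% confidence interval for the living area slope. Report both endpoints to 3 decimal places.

df = n − 2 = 380 − 2 = 378.
t* = t_{0.01, 378} = 2.336253.
Margin = t* × SE = 2.336253 × 1.8691 = 4.36669.
CI: 10.4471 ± 4.36669 → (6.080, 14.814).
With 98% confidence, each one-unit increase in living area is associated with a change of between 6.080 and 14.814 $1000s in house sale price.

(6.080, 14.814)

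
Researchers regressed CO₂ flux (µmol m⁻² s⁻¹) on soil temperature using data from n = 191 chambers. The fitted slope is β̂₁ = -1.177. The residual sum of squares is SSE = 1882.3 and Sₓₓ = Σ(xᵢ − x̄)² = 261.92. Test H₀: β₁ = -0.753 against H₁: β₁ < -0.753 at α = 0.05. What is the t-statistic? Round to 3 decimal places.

t = -2.174

MSE = SSE/(n − 2) = 1882.3/189 = 9.95926.
SE(β̂₁) = √(MSE/Sₓₓ) = √(9.95926/261.92) = 0.194998.
t = (-1.177 − (-0.753)) / 0.194998 = -2.174.
df = n − 2 = 189.
One-sided p ≈ 0.0155, which is < 0.05, so reject H₀.
There is evidence that the true slope on soil temperature is below -0.753 µmol m⁻² s⁻¹ per unit.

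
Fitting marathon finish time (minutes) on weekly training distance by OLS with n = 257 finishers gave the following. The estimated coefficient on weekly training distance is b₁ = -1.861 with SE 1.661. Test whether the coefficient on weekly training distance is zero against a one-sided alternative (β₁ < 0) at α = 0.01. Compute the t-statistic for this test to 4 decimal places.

H₀: β₁ = 0 vs H₁: β₁ < 0.
t = (b₁ − β₁⁰)/SE = -1.861 / 1.661 = -1.1204.
df = n − 2 = 257 − 2 = 255.
One-sided p ≈ 0.1318, which is ≥ 0.01, so fail to reject H₀.
The data do not give significant evidence that the true slope on weekly training distance is negative.

t = -1.1204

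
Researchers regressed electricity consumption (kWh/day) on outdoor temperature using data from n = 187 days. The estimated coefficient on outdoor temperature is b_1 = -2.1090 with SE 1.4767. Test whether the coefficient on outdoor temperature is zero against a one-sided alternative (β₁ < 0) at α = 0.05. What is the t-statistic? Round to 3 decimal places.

H₀: β₁ = 0 vs H₁: β₁ < 0.
t = (b_1 − β₁⁰)/SE = -2.1090 / 1.4767 = -1.428.
df = n − 2 = 187 − 2 = 185.
One-sided p ≈ 0.0775, which is ≥ 0.05, so fail to reject H₀.
The data do not give significant evidence that the true slope on outdoor temperature is negative.

t = -1.428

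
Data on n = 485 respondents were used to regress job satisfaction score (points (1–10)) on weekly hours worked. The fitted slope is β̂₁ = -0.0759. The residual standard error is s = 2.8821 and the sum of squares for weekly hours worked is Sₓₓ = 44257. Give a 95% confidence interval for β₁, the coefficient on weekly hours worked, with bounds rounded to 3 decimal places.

SE(β̂₁) = s/√Sₓₓ = 2.8821/√44257 = 0.0136999.
df = n − 2 = 483.
t* = t_{0.025, 483} = 1.964888.
Margin = t* × SE = 1.964888 × 0.0136999 = 0.02692.
CI: -0.0759 ± 0.02692 → (-0.103, -0.049).
With 95% confidence, each one-unit increase in weekly hours worked is associated with a change of between -0.103 and -0.049 points (1–10) in job satisfaction score.

(-0.103, -0.049)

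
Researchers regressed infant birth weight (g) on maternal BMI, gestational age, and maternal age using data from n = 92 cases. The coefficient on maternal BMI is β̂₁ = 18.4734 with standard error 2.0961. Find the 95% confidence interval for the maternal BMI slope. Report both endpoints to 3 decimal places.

df = n − k − 1 = 92 − 3 − 1 = 88.
t* = t_{0.025, 88} = 1.98729.
Margin = t* × SE = 1.98729 × 2.0961 = 4.16556.
CI: 18.4734 ± 4.16556 → (14.308, 22.639).
With 95% confidence, each one-unit increase in maternal BMI is associated with a change of between 14.308 and 22.639 g in infant birth weight, holding the other predictors fixed.

(14.308, 22.639)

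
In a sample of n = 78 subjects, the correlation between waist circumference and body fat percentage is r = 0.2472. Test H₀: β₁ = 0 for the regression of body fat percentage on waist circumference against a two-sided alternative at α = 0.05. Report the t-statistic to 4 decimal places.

t = r·√(n − 2)/√(1 − r²) = 0.2472·√76/√0.938892 = 2.2241.
df = n − 2 = 76.
Two-sided p ≈ 0.0291, which is < 0.05, so reject H₀.
There is evidence of a linear association between waist circumference and body fat percentage.

t = 2.2241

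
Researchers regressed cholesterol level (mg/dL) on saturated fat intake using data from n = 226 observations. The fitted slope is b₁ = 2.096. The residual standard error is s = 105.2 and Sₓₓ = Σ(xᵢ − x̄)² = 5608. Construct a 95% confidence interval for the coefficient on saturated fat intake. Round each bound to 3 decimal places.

(-0.672, 4.864)

SE(b₁) = s/√Sₓₓ = 105.2/√5608 = 1.40479.
df = n − 2 = 224.
t* = t_{0.025, 224} = 1.970611.
Margin = t* × SE = 1.970611 × 1.40479 = 2.76830.
CI: 2.096 ± 2.76830 → (-0.672, 4.864).
With 95% confidence, each one-unit increase in saturated fat intake is associated with a change of between -0.672 and 4.864 mg/dL in cholesterol level.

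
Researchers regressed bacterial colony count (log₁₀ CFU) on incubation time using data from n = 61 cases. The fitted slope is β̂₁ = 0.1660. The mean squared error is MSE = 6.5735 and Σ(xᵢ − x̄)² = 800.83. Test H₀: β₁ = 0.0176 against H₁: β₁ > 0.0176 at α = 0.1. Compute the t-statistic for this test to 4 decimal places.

SE(β̂₁) = √(MSE/Sₓₓ) = √(6.5735/800.83) = 0.0906.
t = (0.1660 − 0.0176) / 0.0906 = 1.6380.
df = n − 2 = 59.
One-sided p ≈ 0.0534, which is < 0.1, so reject H₀.
There is evidence that the true slope on incubation time exceeds 0.0176 log₁₀ CFU per unit.

t = 1.6380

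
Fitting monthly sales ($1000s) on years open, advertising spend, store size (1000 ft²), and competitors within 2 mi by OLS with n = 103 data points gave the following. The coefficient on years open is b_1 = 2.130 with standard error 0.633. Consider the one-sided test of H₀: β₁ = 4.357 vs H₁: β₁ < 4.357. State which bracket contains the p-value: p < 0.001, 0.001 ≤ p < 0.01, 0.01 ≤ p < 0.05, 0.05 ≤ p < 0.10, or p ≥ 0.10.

p < 0.001

t = (2.130 − 4.357) / 0.633 = -3.518.
df = n − k − 1 = 103 − 4 − 1 = 98.
One-sided p = P(T_{98} < t) ≈ 0.0003.
So p < 0.001.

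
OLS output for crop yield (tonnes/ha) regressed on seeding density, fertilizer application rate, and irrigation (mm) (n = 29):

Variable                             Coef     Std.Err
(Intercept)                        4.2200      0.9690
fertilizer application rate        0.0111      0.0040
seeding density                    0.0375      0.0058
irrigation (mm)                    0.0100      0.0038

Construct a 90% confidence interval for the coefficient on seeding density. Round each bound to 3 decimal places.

Read off: b = 0.0375, SE = 0.0058 for seeding density.
df = n − k − 1 = 29 − 3 − 1 = 25.
t* = t_{0.05, 25} = 1.708141.
Margin = t* × SE = 1.708141 × 0.0058 = 0.00991.
CI: 0.0375 ± 0.00991 → (0.028, 0.047).

(0.028, 0.047)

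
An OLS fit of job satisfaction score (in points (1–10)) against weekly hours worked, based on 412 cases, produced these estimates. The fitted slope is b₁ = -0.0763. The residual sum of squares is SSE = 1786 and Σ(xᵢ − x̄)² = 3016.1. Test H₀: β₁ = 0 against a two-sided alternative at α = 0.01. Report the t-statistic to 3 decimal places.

t = -2.008

MSE = SSE/(n − 2) = 1786/410 = 4.3561.
SE(b₁) = √(MSE/Sₓₓ) = √(4.3561/3016.1) = 0.0380037.
t = -0.0763 / 0.0380037 = -2.008.
df = n − 2 = 410.
Two-sided p ≈ 0.0453, which is ≥ 0.01, so fail to reject H₀.
The data do not give significant evidence of an association between weekly hours worked and job satisfaction score.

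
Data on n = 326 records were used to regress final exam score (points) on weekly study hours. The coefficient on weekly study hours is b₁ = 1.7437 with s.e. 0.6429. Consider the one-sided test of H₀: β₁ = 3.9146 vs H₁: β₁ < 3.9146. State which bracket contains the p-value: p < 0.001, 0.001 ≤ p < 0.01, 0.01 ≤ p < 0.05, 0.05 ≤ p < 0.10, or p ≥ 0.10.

t = (1.7437 − 3.9146) / 0.6429 = -3.377.
df = n − 2 = 326 − 2 = 324.
One-sided p = P(T_{324} < t) ≈ 0.0004.
So p < 0.001.

p < 0.001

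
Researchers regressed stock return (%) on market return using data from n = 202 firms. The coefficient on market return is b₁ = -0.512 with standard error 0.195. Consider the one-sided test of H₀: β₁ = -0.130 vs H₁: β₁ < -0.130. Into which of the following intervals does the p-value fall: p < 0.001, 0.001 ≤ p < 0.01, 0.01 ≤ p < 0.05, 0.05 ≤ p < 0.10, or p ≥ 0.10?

0.01 ≤ p < 0.05

t = (-0.512 − (-0.130)) / 0.195 = -1.959.
df = n − 2 = 202 − 2 = 200.
One-sided p = P(T_{200} < t) ≈ 0.0258.
So 0.01 ≤ p < 0.05.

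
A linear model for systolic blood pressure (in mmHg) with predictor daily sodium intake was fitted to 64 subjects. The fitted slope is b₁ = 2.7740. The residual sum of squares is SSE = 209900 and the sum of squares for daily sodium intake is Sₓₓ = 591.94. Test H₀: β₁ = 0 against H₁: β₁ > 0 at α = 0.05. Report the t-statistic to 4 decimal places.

t = 1.1599

MSE = SSE/(n − 2) = 209900/62 = 3385.48.
SE(b₁) = √(MSE/Sₓₓ) = √(3385.48/591.94) = 2.39151.
t = 2.7740 / 2.39151 = 1.1599.
df = n − 2 = 62.
One-sided p ≈ 0.1253, which is ≥ 0.05, so fail to reject H₀.
The data do not give significant evidence that the true slope on daily sodium intake is positive.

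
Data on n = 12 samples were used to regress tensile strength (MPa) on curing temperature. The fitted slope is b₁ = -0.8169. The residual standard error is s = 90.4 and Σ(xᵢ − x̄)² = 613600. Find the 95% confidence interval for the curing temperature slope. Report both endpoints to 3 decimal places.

SE(b₁) = s/√Sₓₓ = 90.4/√613600 = 0.115405.
df = n − 2 = 10.
t* = t_{0.025, 10} = 2.228139.
Margin = t* × SE = 2.228139 × 0.115405 = 0.25714.
CI: -0.8169 ± 0.25714 → (-1.074, -0.560).
With 95% confidence, each one-unit increase in curing temperature is associated with a change of between -1.074 and -0.560 MPa in tensile strength.

(-1.074, -0.560)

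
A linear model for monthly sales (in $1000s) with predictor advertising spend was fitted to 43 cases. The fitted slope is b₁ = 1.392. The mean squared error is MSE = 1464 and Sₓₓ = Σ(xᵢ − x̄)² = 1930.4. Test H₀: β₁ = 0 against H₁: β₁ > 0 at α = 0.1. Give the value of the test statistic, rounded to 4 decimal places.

SE(b₁) = √(MSE/Sₓₓ) = √(1464/1930.4) = 0.870857.
t = 1.392 / 0.870857 = 1.5984.
df = n − 2 = 41.
One-sided p ≈ 0.0588, which is < 0.1, so reject H₀.
There is evidence that the true slope on advertising spend is positive.

t = 1.5984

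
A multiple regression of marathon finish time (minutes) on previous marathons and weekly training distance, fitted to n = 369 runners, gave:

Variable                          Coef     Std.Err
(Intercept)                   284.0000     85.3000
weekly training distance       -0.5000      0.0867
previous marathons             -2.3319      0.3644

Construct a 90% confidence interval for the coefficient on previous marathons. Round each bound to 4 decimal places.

(-2.9328, -1.7310)

Read off: b = -2.3319, SE = 0.3644 for previous marathons.
df = n − k − 1 = 369 − 2 − 1 = 366.
t* = t_{0.05, 366} = 1.649028.
Margin = t* × SE = 1.649028 × 0.3644 = 0.600906.
CI: -2.3319 ± 0.600906 → (-2.9328, -1.7310).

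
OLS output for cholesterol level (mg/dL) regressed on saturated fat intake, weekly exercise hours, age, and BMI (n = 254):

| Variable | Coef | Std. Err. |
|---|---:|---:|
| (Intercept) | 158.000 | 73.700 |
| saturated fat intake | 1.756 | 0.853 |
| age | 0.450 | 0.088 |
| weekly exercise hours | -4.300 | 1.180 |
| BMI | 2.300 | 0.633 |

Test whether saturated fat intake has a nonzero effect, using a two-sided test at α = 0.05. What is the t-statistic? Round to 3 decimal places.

Read off: b = 1.756, SE = 0.853 for saturated fat intake.
H₀: β₁ = 0 vs H₁: β₁ ≠ 0.
t = 1.756 / 0.853 = 2.059.
df = n − k − 1 = 254 − 4 − 1 = 249.
Two-sided p ≈ 0.0406, which is < 0.05, so reject H₀.
There is evidence that saturated fat intake is associated with cholesterol level, holding the other predictors fixed.

t = 2.059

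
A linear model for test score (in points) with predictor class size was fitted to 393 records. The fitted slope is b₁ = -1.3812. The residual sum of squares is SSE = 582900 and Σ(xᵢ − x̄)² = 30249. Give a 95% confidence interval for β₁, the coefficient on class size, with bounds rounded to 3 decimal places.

(-1.818, -0.945)

MSE = SSE/(n − 2) = 582900/391 = 1490.79.
SE(b₁) = √(MSE/Sₓₓ) = √(1490.79/30249) = 0.222.
df = n − 2 = 391.
t* = t_{0.025, 391} = 1.96605.
Margin = t* × SE = 1.96605 × 0.222 = 0.43646.
CI: -1.3812 ± 0.43646 → (-1.818, -0.945).
With 95% confidence, each one-unit increase in class size is associated with a change of between -1.818 and -0.945 points in test score.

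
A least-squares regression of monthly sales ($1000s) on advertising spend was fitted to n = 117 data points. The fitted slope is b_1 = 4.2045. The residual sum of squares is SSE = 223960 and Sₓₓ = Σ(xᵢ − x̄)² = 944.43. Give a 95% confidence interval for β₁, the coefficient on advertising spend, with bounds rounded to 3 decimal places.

(1.360, 7.049)

MSE = SSE/(n − 2) = 223960/115 = 1947.48.
SE(b_1) = √(MSE/Sₓₓ) = √(1947.48/944.43) = 1.43599.
df = n − 2 = 115.
t* = t_{0.025, 115} = 1.980808.
Margin = t* × SE = 1.980808 × 1.43599 = 2.84442.
CI: 4.2045 ± 2.84442 → (1.360, 7.049).
With 95% confidence, each one-unit increase in advertising spend is associated with a change of between 1.360 and 7.049 $1000s in monthly sales.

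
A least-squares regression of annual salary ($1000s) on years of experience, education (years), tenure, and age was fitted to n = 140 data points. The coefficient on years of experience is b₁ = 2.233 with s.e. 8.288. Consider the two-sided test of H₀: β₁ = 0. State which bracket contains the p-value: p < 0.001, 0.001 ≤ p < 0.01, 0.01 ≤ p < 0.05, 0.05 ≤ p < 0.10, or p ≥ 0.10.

p ≥ 0.10

t = 2.233 / 8.288 = 0.269.
df = n − k − 1 = 140 − 4 − 1 = 135.
Two-sided p = 2·P(T_{135} > |t|) ≈ 0.7880.
So p ≥ 0.10.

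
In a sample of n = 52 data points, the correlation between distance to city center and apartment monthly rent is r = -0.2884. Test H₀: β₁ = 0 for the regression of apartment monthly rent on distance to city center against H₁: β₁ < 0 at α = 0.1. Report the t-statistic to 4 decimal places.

t = r·√(n − 2)/√(1 − r²) = -0.2884·√50/√0.916825 = -2.1298.
df = n − 2 = 50.
One-sided p ≈ 0.0191, which is < 0.1, so reject H₀.
There is evidence of a linear association between distance to city center and apartment monthly rent.

t = -2.1298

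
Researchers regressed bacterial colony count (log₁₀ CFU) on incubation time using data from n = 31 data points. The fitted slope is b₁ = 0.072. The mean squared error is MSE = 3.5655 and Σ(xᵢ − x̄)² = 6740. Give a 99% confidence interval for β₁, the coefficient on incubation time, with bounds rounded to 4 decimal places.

(0.0086, 0.1354)

SE(b₁) = √(MSE/Sₓₓ) = √(3.5655/6740) = 0.0230001.
df = n − 2 = 29.
t* = t_{0.005, 29} = 2.756386.
Margin = t* × SE = 2.756386 × 0.0230001 = 0.063397.
CI: 0.072 ± 0.063397 → (0.0086, 0.1354).
With 99% confidence, each one-unit increase in incubation time is associated with a change of between 0.0086 and 0.1354 log₁₀ CFU in bacterial colony count.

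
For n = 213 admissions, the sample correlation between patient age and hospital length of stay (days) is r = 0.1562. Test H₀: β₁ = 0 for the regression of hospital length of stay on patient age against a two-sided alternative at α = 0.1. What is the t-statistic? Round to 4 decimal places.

t = r·√(n − 2)/√(1 − r²) = 0.1562·√211/√0.975602 = 2.2971.
df = n − 2 = 211.
Two-sided p ≈ 0.0226, which is < 0.1, so reject H₀.
There is evidence of a linear association between patient age and hospital length of stay.

t = 2.2971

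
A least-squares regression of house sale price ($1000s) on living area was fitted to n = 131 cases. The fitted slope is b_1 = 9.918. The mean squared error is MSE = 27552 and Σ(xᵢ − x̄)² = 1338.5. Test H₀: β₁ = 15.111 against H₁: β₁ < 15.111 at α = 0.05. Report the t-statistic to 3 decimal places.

SE(b_1) = √(MSE/Sₓₓ) = √(27552/1338.5) = 4.53699.
t = (9.918 − 15.111) / 4.53699 = -1.145.
df = n − 2 = 129.
One-sided p ≈ 0.1272, which is ≥ 0.05, so fail to reject H₀.
The data do not give significant evidence that the true slope on living area is below 15.111 $1000s per unit.

t = -1.145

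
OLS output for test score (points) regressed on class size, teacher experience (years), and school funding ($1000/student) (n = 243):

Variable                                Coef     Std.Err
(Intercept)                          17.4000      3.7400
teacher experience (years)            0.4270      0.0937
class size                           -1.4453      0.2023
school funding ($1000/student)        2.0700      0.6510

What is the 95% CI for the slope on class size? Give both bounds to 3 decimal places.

(-1.844, -1.047)

Read off: b = -1.4453, SE = 0.2023 for class size.
df = n − k − 1 = 243 − 3 − 1 = 239.
t* = t_{0.025, 239} = 1.969939.
Margin = t* × SE = 1.969939 × 0.2023 = 0.39852.
CI: -1.4453 ± 0.39852 → (-1.844, -1.047).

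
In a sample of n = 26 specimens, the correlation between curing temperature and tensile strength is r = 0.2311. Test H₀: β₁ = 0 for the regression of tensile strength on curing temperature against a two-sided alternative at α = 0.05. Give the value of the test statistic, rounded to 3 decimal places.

t = 1.164

t = r·√(n − 2)/√(1 − r²) = 0.2311·√24/√0.946593 = 1.164.
df = n − 2 = 24.
Two-sided p ≈ 0.2560, which is ≥ 0.05, so fail to reject H₀.
The data do not give significant evidence of a linear association between curing temperature and tensile strength.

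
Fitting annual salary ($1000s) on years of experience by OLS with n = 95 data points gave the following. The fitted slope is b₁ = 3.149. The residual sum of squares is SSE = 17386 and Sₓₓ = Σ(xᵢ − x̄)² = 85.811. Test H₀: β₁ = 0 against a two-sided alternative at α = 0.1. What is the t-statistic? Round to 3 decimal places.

t = 2.133

MSE = SSE/(n − 2) = 17386/93 = 186.946.
SE(b₁) = √(MSE/Sₓₓ) = √(186.946/85.811) = 1.476.
t = 3.149 / 1.476 = 2.133.
df = n − 2 = 93.
Two-sided p ≈ 0.0355, which is < 0.1, so reject H₀.
There is evidence that years of experience is associated with annual salary.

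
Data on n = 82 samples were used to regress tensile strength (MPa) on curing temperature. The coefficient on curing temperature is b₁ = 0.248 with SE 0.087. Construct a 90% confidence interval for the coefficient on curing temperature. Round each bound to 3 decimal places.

df = n − 2 = 82 − 2 = 80.
t* = t_{0.05, 80} = 1.664125.
Margin = t* × SE = 1.664125 × 0.087 = 0.14478.
CI: 0.248 ± 0.14478 → (0.103, 0.393).
With 90% confidence, each one-unit increase in curing temperature is associated with a change of between 0.103 and 0.393 MPa in tensile strength.

(0.103, 0.393)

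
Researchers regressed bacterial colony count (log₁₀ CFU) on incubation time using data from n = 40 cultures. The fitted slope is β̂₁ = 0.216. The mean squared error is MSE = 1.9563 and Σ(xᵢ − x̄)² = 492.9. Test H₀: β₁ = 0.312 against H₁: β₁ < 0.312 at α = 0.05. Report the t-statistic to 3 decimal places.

t = -1.524

SE(β̂₁) = √(MSE/Sₓₓ) = √(1.9563/492.9) = 0.0629997.
t = (0.216 − 0.312) / 0.0629997 = -1.524.
df = n − 2 = 38.
One-sided p ≈ 0.0679, which is ≥ 0.05, so fail to reject H₀.
The data do not give significant evidence that the true slope on incubation time is below 0.312 log₁₀ CFU per unit.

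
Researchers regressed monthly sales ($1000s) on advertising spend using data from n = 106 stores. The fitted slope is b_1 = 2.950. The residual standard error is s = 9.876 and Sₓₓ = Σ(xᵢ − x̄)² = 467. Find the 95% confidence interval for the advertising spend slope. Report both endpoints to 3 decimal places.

SE(b_1) = s/√Sₓₓ = 9.876/√467 = 0.457007.
df = n − 2 = 104.
t* = t_{0.025, 104} = 1.983038.
Margin = t* × SE = 1.983038 × 0.457007 = 0.90626.
CI: 2.950 ± 0.90626 → (2.044, 3.856).
With 95% confidence, each one-unit increase in advertising spend is associated with a change of between 2.044 and 3.856 $1000s in monthly sales.

(2.044, 3.856)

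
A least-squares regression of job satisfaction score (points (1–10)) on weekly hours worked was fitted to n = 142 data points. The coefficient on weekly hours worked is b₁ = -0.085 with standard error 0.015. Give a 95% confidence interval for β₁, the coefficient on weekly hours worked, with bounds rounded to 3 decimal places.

df = n − 2 = 142 − 2 = 140.
t* = t_{0.025, 140} = 1.977054.
Margin = t* × SE = 1.977054 × 0.015 = 0.02966.
CI: -0.085 ± 0.02966 → (-0.115, -0.055).
With 95% confidence, each one-unit increase in weekly hours worked is associated with a change of between -0.115 and -0.055 points (1–10) in job satisfaction score.

(-0.115, -0.055)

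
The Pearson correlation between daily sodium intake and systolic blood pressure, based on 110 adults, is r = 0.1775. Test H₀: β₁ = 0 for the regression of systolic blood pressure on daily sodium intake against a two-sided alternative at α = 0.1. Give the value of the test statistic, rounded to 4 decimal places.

t = 1.8744

t = r·√(n − 2)/√(1 − r²) = 0.1775·√108/√0.968494 = 1.8744.
df = n − 2 = 108.
Two-sided p ≈ 0.0636, which is < 0.1, so reject H₀.
There is evidence of a linear association between daily sodium intake and systolic blood pressure.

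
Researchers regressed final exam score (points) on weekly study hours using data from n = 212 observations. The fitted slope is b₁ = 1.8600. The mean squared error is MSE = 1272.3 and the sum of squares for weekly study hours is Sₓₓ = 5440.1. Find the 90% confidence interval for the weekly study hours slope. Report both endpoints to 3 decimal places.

(1.061, 2.659)

SE(b₁) = √(MSE/Sₓₓ) = √(1272.3/5440.1) = 0.483606.
df = n − 2 = 210.
t* = t_{0.05, 210} = 1.652142.
Margin = t* × SE = 1.652142 × 0.483606 = 0.79899.
CI: 1.8600 ± 0.79899 → (1.061, 2.659).
With 90% confidence, each one-unit increase in weekly study hours is associated with a change of between 1.061 and 2.659 points in final exam score.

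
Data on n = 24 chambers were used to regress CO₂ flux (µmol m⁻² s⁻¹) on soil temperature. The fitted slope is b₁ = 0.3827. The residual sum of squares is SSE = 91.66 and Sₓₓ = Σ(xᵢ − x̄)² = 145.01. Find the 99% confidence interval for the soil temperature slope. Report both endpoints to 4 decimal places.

MSE = SSE/(n − 2) = 91.66/22 = 4.16636.
SE(b₁) = √(MSE/Sₓₓ) = √(4.16636/145.01) = 0.169504.
df = n − 2 = 22.
t* = t_{0.005, 22} = 2.818756.
Margin = t* × SE = 2.818756 × 0.169504 = 0.477790.
CI: 0.3827 ± 0.477790 → (-0.0951, 0.8605).
With 99% confidence, each one-unit increase in soil temperature is associated with a change of between -0.0951 and 0.8605 µmol m⁻² s⁻¹ in CO₂ flux.

(-0.0951, 0.8605)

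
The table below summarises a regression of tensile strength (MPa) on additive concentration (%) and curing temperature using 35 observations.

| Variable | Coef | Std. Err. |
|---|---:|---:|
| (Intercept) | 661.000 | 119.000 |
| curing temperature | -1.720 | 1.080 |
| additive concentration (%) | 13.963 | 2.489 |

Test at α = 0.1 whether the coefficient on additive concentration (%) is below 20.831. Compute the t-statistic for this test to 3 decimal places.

t = -2.759

Read off: b = 13.963, SE = 2.489 for additive concentration (%).
H₀: β₁ = 20.831 vs H₁: β₁ < 20.831.
t = (13.963 − 20.831) / 2.489 = -2.759.
df = n − k − 1 = 35 − 2 − 1 = 32.
One-sided p ≈ 0.0048, which is < 0.1, so reject H₀.
There is evidence that the true slope on additive concentration (%) is below 20.831 MPa per unit, holding the other predictors fixed.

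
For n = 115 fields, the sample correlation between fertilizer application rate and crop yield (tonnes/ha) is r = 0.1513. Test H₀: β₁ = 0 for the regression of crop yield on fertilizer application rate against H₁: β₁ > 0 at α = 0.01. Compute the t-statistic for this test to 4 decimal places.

t = 1.6271

t = r·√(n − 2)/√(1 − r²) = 0.1513·√113/√0.977108 = 1.6271.
df = n − 2 = 113.
One-sided p ≈ 0.0533, which is ≥ 0.01, so fail to reject H₀.
The data do not give significant evidence of a linear association between fertilizer application rate and crop yield.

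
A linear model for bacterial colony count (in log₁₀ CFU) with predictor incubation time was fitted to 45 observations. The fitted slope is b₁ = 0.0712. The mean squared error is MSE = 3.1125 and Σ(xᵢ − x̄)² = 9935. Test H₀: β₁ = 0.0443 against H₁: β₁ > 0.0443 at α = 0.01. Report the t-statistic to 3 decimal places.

SE(b₁) = √(MSE/Sₓₓ) = √(3.1125/9935) = 0.0176999.
t = (0.0712 − 0.0443) / 0.0176999 = 1.520.
df = n − 2 = 43.
One-sided p ≈ 0.0679, which is ≥ 0.01, so fail to reject H₀.
The data do not give significant evidence that the true slope on incubation time exceeds 0.0443 log₁₀ CFU per unit.

t = 1.520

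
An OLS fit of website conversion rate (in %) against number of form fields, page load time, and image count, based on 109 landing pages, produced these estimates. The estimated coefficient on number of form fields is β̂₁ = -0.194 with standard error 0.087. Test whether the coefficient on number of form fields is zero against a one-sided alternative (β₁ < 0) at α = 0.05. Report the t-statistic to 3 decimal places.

t = -2.230

H₀: β₁ = 0 vs H₁: β₁ < 0.
t = (β̂₁ − β₁⁰)/SE = -0.194 / 0.087 = -2.230.
df = n − k − 1 = 109 − 3 − 1 = 105.
One-sided p ≈ 0.0139, which is < 0.05, so reject H₀.
There is evidence that the true slope on number of form fields is negative, holding the other predictors fixed.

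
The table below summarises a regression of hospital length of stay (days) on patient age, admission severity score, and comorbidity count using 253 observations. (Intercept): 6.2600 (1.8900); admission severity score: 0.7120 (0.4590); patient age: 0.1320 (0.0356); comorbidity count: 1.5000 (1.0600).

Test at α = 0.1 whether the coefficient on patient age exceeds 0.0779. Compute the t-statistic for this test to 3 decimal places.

Read off: b = 0.1320, SE = 0.0356 for patient age.
H₀: β₁ = 0.0779 vs H₁: β₁ > 0.0779.
t = (0.1320 − 0.0779) / 0.0356 = 1.520.
df = n − k − 1 = 253 − 3 − 1 = 249.
One-sided p ≈ 0.0649, which is < 0.1, so reject H₀.
There is evidence that the true slope on patient age exceeds 0.0779 days per unit, holding the other predictors fixed.

t = 1.520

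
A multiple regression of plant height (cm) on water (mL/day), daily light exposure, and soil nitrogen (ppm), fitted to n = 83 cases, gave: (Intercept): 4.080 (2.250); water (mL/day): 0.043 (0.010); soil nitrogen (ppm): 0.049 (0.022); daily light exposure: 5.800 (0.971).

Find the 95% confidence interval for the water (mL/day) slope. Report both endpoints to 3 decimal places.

(0.023, 0.063)

Read off: b = 0.043, SE = 0.010 for water (mL/day).
df = n − k − 1 = 83 − 3 − 1 = 79.
t* = t_{0.025, 79} = 1.99045.
Margin = t* × SE = 1.99045 × 0.010 = 0.01990.
CI: 0.043 ± 0.01990 → (0.023, 0.063).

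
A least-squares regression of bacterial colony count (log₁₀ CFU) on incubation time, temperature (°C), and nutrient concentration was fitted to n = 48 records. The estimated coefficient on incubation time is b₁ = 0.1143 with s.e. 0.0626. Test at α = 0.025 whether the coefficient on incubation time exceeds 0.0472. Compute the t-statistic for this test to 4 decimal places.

H₀: β₁ = 0.0472 vs H₁: β₁ > 0.0472.
t = (b₁ − β₁⁰)/SE = (0.1143 − 0.0472) / 0.0626 = 1.0719.
df = n − k − 1 = 48 − 3 − 1 = 44.
One-sided p ≈ 0.1448, which is ≥ 0.025, so fail to reject H₀.
The data do not give significant evidence that the true slope on incubation time exceeds 0.0472 log₁₀ CFU per unit, holding the other predictors fixed.

t = 1.0719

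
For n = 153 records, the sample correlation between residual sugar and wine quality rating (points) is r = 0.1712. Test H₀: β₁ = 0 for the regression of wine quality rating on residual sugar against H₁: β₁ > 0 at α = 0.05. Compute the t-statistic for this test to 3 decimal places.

t = 2.135

t = r·√(n − 2)/√(1 − r²) = 0.1712·√151/√0.970691 = 2.135.
df = n − 2 = 151.
One-sided p ≈ 0.0172, which is < 0.05, so reject H₀.
There is evidence of a linear association between residual sugar and wine quality rating.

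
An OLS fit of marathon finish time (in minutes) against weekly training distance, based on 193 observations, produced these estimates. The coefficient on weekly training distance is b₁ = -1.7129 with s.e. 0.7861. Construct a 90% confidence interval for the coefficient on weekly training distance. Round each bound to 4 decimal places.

df = n − 2 = 193 − 2 = 191.
t* = t_{0.05, 191} = 1.652871.
Margin = t* × SE = 1.652871 × 0.7861 = 1.299322.
CI: -1.7129 ± 1.299322 → (-3.0122, -0.4136).
With 90% confidence, each one-unit increase in weekly training distance is associated with a change of between -3.0122 and -0.4136 minutes in marathon finish time.

(-3.0122, -0.4136)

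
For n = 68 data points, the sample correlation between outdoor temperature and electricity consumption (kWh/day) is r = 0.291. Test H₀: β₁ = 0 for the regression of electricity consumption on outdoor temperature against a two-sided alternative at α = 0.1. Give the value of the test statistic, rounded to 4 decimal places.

t = 2.4710

t = r·√(n − 2)/√(1 − r²) = 0.291·√66/√0.915319 = 2.4710.
df = n − 2 = 66.
Two-sided p ≈ 0.0161, which is < 0.1, so reject H₀.
There is evidence of a linear association between outdoor temperature and electricity consumption.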